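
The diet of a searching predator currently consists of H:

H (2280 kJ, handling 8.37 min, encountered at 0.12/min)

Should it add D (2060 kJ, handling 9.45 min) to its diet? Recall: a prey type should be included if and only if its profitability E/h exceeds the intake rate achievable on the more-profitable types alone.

Yes

On H alone, R = ΣλE/(1+Σλh) = 273.6/2.004 = 136.5 kJ/min.
Profitability of D: 2060/9.45 = 218 kJ/min.
Since 218 > R, including D increases the long-run rate.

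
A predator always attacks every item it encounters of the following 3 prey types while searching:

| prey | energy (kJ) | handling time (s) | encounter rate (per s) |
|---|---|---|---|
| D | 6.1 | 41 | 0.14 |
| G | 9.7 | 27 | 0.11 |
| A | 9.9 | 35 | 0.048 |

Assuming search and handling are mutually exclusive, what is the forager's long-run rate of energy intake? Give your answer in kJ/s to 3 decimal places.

Energy encountered per unit search time: 0.14×6.1 + 0.11×9.7 + 0.048×9.9 = 2.396 kJ/s.
Handling time per unit search time: 0.14×41 + 0.11×27 + 0.048×35 = 10.39.
Rate = 2.396/(1 + 10.39) = 0.2104 kJ/s.

0.210 kJ/s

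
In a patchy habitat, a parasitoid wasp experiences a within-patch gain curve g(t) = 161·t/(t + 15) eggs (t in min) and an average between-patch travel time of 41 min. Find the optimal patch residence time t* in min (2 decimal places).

Optimal t* satisfies g'(t*) = g(t*)/(T + t*).
g'(t) = 161·15/(t + 15)². Setting 161·15/(t+15)² = 161t/[(t+15)(41+t)] gives 15(41+t) = t(t+15), so t² = 15×41 = 615.
t* = √615 = 24.8 min.

24.80 min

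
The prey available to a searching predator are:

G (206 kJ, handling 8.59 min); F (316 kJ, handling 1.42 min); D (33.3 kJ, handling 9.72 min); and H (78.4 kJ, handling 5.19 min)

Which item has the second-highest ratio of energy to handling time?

G

In descending order of E/h:
F: 316/1.42 = 223 kJ/min
G: 206/8.59 = 24 kJ/min
H: 78.4/5.19 = 15.1 kJ/min
D: 33.3/9.72 = 3.43 kJ/min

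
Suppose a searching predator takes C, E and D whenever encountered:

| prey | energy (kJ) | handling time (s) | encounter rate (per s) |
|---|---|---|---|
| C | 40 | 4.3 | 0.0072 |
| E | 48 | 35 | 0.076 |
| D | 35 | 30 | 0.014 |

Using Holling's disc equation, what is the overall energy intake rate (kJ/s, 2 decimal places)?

Energy encountered per unit search time: 0.0072×40 + 0.076×48 + 0.014×35 = 4.426 kJ/s.
Handling time per unit search time: 0.0072×4.3 + 0.076×35 + 0.014×30 = 3.111.
Rate = 4.426/(1 + 3.111) = 1.077 kJ/s.

1.08 kJ/s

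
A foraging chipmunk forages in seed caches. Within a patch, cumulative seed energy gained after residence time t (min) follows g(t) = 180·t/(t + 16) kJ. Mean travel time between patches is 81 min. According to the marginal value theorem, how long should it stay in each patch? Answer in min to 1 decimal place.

36.0 min

By the marginal value theorem, leave when the instantaneous gain rate g'(t) equals the habitat-wide average g(t)/(T + t).
g'(t) = 180·16/(t + 16)². Setting 180·16/(t+16)² = 180t/[(t+16)(81+t)] gives 16(81+t) = t(t+16), so t² = 16×81 = 1296.
t* = √1296 = 36 min.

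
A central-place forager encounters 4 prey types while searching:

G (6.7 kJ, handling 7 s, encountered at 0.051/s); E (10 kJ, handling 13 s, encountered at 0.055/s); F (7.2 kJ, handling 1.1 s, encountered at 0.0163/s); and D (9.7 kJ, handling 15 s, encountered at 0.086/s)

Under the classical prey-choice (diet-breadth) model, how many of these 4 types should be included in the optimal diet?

4

Profitabilities (E/h, kJ/s): F 6.55, G 0.957, E 0.769, D 0.647. Add prey in this order while the next type's profitability exceeds the intake rate on those already taken.
Rate on top 1: 0.1153. G: 0.957 > 0.1153 → include.
Rate on top 2: 0.3339. E: 0.769 > 0.3339 → include.
Rate on top 3: 0.4828. D: 0.647 > 0.4828 → include.
Optimal diet: F, G, E, D — 4 of 4 types.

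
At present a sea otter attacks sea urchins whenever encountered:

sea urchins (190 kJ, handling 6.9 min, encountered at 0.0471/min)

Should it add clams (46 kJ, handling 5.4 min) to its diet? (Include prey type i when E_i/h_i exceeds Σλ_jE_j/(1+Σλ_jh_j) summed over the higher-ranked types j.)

Yes

On sea urchins alone, R = ΣλE/(1+Σλh) = 8.949/1.325 = 6.754 kJ/min.
clams: E/h = 46/5.4 = 8.519 kJ/min.
Since 8.519 > R, including clams increases the long-run rate.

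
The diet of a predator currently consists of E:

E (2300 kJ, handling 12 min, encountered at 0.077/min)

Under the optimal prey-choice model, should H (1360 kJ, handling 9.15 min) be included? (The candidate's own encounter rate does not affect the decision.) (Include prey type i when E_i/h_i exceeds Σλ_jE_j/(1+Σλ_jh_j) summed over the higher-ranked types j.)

Current rate: (0.077×2300)/(1 + 0.077×12) = 92.05 kJ/min.
H: E/h = 1360/9.15 = 148.6 kJ/min.
Since 148.6 > R, including H increases the long-run rate.

Yes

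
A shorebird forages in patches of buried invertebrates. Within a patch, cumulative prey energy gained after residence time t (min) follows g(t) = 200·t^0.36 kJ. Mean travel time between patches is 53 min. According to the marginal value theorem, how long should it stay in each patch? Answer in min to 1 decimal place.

Maximise g(t)/(T+t): set derivative to zero → g'(t)(T+t) = g(t).
g'(t) = 0.36·200·t^-0.64. Setting 0.36·200·t^-0.64 = 200·t^0.36/(53+t) gives 0.36(53+t) = t, so 0.64·t = 0.36×53.
t* = 0.36×53/0.64 = 29.81 min.

29.8 min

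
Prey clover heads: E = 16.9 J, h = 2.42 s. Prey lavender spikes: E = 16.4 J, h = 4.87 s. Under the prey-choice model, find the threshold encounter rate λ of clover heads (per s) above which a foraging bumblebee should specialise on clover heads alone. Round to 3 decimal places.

Drop lavender spikes once their profitability E₂/h₂ falls below the rate achievable on clover heads alone: E₂/h₂ = λE₁/(1 + λh₁).
Solve for λ: λE₁h₂ = E₂(1 + λh₁) → λ(E₁h₂ − E₂h₁) = E₂ → λ = E₂/(E₁h₂ − E₂h₁).
λ = 16.4/(16.9×4.87 − 16.4×2.42) = 16.4/42.62 = 0.3848 per s.

0.385 per s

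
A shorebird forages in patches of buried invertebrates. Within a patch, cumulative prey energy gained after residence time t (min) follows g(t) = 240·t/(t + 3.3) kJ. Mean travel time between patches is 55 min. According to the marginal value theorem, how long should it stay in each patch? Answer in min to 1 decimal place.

13.5 min

Maximise g(t)/(T+t): set derivative to zero → g'(t)(T+t) = g(t).
g'(t) = 240·3.3/(t + 3.3)². Setting 240·3.3/(t+3.3)² = 240t/[(t+3.3)(55+t)] gives 3.3(55+t) = t(t+3.3), so t² = 3.3×55 = 181.5.
t* = √181.5 = 13.47 min.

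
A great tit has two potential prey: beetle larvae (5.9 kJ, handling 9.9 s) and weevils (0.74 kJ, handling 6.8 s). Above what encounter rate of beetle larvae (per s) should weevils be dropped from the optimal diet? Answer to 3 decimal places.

0.023 per s

At the threshold, the rate on beetle larvae alone equals the profitability of weevils: λ·5.9/(1 + λ·9.9) = 0.74/6.8 = 0.1088.
Rearranging, λ(5.9 − 0.1088×9.9) = 0.1088, so λ = 0.1088/4.823 = 0.02257 per s.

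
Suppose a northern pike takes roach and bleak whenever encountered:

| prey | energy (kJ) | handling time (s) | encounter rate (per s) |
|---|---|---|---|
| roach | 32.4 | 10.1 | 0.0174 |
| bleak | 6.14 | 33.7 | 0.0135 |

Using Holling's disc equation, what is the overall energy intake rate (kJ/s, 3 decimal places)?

0.397 kJ/s

R = Σλ_iE_i / (1 + Σλ_ih_i)
Numerator: 0.0174×32.4 + 0.0135×6.14 = 0.6466
Denominator: 1 + 0.0174×10.1 + 0.0135×33.7 = 1.631
R = 0.6466/1.631 = 0.3965 kJ/s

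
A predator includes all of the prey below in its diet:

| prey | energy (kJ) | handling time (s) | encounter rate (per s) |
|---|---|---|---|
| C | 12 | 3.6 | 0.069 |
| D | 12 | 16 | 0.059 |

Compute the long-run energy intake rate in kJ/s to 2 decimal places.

0.70 kJ/s

R = (0.069×12 + 0.059×12) / (1 + 0.069×3.6 + 0.059×16) = 1.536/2.192 = 0.7006 kJ/s.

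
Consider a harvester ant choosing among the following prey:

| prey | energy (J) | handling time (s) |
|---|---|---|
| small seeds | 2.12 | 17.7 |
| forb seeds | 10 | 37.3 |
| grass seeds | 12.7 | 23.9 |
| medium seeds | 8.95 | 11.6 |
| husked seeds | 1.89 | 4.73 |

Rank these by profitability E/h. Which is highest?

In descending order of E/h:
medium seeds: 8.95/11.6 = 0.772 J/s
grass seeds: 12.7/23.9 = 0.531 J/s
husked seeds: 1.89/4.73 = 0.4 J/s
forb seeds: 10/37.3 = 0.268 J/s
small seeds: 2.12/17.7 = 0.12 J/s

medium seeds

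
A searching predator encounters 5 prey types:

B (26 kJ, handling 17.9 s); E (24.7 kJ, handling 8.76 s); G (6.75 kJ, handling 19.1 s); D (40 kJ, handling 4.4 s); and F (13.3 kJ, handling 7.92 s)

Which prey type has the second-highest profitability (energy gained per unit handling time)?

E

In descending order of E/h:
D: 40/4.4 = 9.09 kJ/s
E: 24.7/8.76 = 2.82 kJ/s
F: 13.3/7.92 = 1.68 kJ/s
B: 26/17.9 = 1.45 kJ/s
G: 6.75/19.1 = 0.353 kJ/s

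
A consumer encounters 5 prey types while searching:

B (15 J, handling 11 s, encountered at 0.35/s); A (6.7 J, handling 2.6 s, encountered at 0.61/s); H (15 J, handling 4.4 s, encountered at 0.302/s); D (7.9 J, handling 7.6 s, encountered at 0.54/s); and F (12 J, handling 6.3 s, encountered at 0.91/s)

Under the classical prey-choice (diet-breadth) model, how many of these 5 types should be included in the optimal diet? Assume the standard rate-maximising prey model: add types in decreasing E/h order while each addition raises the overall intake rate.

Rank by E/h (J/s): H 3.41, A 2.58, F 1.9, B 1.36, D 1.04. Include each in turn until the next type's E/h falls below the running intake rate.
Rate on top 1: 1.945. A: 2.58 > 1.945 → include.
Rate on top 2: 2.201. F: 1.9 < 2.201 → exclude; stop.
Optimal diet: H, A — 2 of 5 types.

2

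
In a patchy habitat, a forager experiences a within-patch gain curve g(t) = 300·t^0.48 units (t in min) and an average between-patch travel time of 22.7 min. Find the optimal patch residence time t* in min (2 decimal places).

Optimal t* satisfies g'(t*) = g(t*)/(T + t*).
g'(t) = 0.48·300·t^-0.52. Setting 0.48·300·t^-0.52 = 300·t^0.48/(22.7+t) gives 0.48(22.7+t) = t, so 0.52·t = 0.48×22.7.
t* = 0.48×22.7/0.52 = 20.95 min.

20.95 min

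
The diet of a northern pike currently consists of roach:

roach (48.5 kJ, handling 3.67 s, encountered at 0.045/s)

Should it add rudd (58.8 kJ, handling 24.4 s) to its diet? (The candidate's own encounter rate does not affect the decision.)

Yes

On roach alone, R = ΣλE/(1+Σλh) = 2.183/1.165 = 1.873 kJ/s.
rudd: E/h = 58.8/24.4 = 2.41 kJ/s.
Since 2.41 > R, including rudd increases the long-run rate.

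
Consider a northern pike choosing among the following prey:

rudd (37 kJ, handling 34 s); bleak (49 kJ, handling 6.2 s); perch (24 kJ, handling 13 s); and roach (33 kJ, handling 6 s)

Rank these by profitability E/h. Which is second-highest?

roach

Profitability E/h (kJ/s): rudd = 37/34 = 1.09, bleak = 49/6.2 = 7.9, perch = 24/13 = 1.85, roach = 33/6 = 5.5.
Ranked: bleak > roach > perch > rudd.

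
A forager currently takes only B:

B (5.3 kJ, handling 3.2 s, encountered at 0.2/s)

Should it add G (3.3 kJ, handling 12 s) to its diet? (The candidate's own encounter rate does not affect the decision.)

No

Intake rate on the current diet: R = (0.2×5.3) / (1 + 0.2×3.2) = 1.06/1.64 = 0.6463 kJ/s.
Profitability of G: 3.3/12 = 0.275 kJ/s.
0.275 < 0.6463, so adding G would lower the average — exclude it.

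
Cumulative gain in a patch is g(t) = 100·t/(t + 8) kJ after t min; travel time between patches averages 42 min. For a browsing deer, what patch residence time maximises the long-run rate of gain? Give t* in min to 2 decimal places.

Maximise g(t)/(T+t): set derivative to zero → g'(t)(T+t) = g(t).
g'(t) = 100·8/(t + 8)². Setting 100·8/(t+8)² = 100t/[(t+8)(42+t)] gives 8(42+t) = t(t+8), so t² = 8×42 = 336.
t* = √336 = 18.33 min.

18.33 min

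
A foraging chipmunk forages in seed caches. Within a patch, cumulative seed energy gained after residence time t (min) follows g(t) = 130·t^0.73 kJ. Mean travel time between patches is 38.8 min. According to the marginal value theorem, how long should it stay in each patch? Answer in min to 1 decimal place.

104.9 min

Maximise g(t)/(T+t): set derivative to zero → g'(t)(T+t) = g(t).
g'(t) = 0.73·130·t^-0.27. Setting 0.73·130·t^-0.27 = 130·t^0.73/(38.8+t) gives 0.73(38.8+t) = t, so 0.27·t = 0.73×38.8.
t* = 0.73×38.8/0.27 = 104.9 min.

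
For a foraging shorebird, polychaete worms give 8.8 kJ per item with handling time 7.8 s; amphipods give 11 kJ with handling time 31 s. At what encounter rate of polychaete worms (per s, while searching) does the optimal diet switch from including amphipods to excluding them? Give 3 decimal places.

0.059 per s

At the threshold, the rate on polychaete worms alone equals the profitability of amphipods: λ·8.8/(1 + λ·7.8) = 11/31 = 0.3548.
Rearranging, λ(8.8 − 0.3548×7.8) = 0.3548, so λ = 0.3548/6.032 = 0.05882 per s.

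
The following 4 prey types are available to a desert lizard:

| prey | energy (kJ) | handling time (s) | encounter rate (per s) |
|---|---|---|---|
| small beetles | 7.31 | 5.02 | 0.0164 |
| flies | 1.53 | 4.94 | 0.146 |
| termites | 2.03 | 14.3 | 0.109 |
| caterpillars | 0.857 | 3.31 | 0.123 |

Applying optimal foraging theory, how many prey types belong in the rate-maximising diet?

Rank by E/h (kJ/s): small beetles 1.46, flies 0.31, caterpillars 0.259, termites 0.142. Include each in turn until the next type's E/h falls below the running intake rate.
Rate on top 1: 0.1108. flies: 0.31 > 0.1108 → include.
Rate on top 2: 0.1903. caterpillars: 0.259 > 0.1903 → include.
Rate on top 3: 0.203. termites: 0.142 < 0.203 → exclude; stop.
Optimal diet: small beetles, flies, caterpillars — 3 of 4 types.

3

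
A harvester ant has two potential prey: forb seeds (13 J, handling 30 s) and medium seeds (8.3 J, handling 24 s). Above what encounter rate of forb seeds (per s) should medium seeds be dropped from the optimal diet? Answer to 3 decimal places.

0.132 per s

Drop medium seeds once their profitability E₂/h₂ falls below the rate achievable on forb seeds alone: E₂/h₂ = λE₁/(1 + λh₁).
Solve for λ: λE₁h₂ = E₂(1 + λh₁) → λ(E₁h₂ − E₂h₁) = E₂ → λ = E₂/(E₁h₂ − E₂h₁).
λ = 8.3/(13×24 − 8.3×30) = 8.3/63 = 0.1317 per s.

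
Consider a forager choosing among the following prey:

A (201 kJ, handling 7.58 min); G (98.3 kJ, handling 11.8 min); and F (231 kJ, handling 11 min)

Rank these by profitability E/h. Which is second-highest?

In descending order of E/h:
A: 201/7.58 = 26.5 kJ/min
F: 231/11 = 21 kJ/min
G: 98.3/11.8 = 8.33 kJ/min

F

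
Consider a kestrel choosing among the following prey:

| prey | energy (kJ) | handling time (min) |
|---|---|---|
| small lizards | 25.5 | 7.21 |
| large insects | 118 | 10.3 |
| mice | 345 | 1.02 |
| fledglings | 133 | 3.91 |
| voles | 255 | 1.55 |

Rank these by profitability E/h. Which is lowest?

small lizards

In descending order of E/h:
mice: 345/1.02 = 338 kJ/min
voles: 255/1.55 = 165 kJ/min
fledglings: 133/3.91 = 34 kJ/min
large insects: 118/10.3 = 11.5 kJ/min
small lizards: 25.5/7.21 = 3.54 kJ/min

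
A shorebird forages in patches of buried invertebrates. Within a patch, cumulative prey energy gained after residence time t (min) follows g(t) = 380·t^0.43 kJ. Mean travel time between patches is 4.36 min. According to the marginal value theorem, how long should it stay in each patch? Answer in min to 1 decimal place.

3.3 min

Optimal t* satisfies g'(t*) = g(t*)/(T + t*).
g'(t) = 0.43·380·t^-0.57. Setting 0.43·380·t^-0.57 = 380·t^0.43/(4.36+t) gives 0.43(4.36+t) = t, so 0.57·t = 0.43×4.36.
t* = 0.43×4.36/0.57 = 3.289 min.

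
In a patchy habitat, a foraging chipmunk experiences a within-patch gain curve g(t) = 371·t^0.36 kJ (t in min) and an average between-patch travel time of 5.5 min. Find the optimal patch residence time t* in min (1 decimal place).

3.1 min

By the marginal value theorem, leave when the instantaneous gain rate g'(t) equals the habitat-wide average g(t)/(T + t).
g'(t) = 0.36·371·t^-0.64. Setting 0.36·371·t^-0.64 = 371·t^0.36/(5.5+t) gives 0.36(5.5+t) = t, so 0.64·t = 0.36×5.5.
t* = 0.36×5.5/0.64 = 3.094 min.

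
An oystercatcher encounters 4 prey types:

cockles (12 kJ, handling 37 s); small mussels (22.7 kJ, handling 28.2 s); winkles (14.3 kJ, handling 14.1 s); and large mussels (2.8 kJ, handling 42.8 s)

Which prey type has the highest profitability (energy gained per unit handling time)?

winkles

In descending order of E/h:
winkles: 14.3/14.1 = 1.01 kJ/s
small mussels: 22.7/28.2 = 0.805 kJ/s
cockles: 12/37 = 0.324 kJ/s
large mussels: 2.8/42.8 = 0.0654 kJ/s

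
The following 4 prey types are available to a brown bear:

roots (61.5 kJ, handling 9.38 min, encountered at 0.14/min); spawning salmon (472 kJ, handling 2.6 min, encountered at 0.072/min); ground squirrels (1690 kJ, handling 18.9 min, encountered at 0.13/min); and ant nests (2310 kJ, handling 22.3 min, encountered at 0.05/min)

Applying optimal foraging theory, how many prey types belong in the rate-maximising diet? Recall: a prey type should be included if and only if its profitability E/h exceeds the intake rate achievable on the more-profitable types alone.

E/h in descending order: spawning salmon 182, ant nests 104, ground squirrels 89.4, roots 6.56 kJ/min. The optimal diet is the largest prefix of this list for which every included type satisfies E_i/h_i > R on the types above it.
Rate on top 1: 28.63. ant nests: 104 > 28.63 → include.
Rate on top 2: 64.93. ground squirrels: 89.4 > 64.93 → include.
Rate on top 3: 77.57. roots: 6.56 < 77.57 → exclude; stop.
Optimal diet: spawning salmon, ant nests, ground squirrels — 3 of 4 types.

3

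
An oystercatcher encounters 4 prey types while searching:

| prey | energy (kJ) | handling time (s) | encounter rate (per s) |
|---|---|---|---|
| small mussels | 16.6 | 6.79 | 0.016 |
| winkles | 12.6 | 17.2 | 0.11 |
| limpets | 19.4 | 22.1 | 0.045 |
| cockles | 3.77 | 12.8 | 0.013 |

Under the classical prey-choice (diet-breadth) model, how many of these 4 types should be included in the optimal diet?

Profitabilities (E/h, kJ/s): small mussels 2.44, limpets 0.878, winkles 0.733, cockles 0.295. Add prey in this order while the next type's profitability exceeds the intake rate on those already taken.
Rate on top 1: 0.2396. limpets: 0.878 > 0.2396 → include.
Rate on top 2: 0.5414. winkles: 0.733 > 0.5414 → include.
Rate on top 3: 0.6319. cockles: 0.295 < 0.6319 → exclude; stop.
Optimal diet: small mussels, limpets, winkles — 3 of 4 types.

3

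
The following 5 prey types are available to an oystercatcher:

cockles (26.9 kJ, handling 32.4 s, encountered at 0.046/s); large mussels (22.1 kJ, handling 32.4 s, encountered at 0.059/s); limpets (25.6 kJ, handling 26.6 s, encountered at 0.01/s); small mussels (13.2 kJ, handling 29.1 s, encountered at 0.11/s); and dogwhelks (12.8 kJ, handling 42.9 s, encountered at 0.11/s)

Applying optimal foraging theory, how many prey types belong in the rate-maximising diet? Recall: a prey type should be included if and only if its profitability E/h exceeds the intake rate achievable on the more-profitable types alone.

E/h in descending order: limpets 0.962, cockles 0.83, large mussels 0.682, small mussels 0.454, dogwhelks 0.298 kJ/s. The optimal diet is the largest prefix of this list for which every included type satisfies E_i/h_i > R on the types above it.
Rate on top 1: 0.2022. cockles: 0.83 > 0.2022 → include.
Rate on top 2: 0.5418. large mussels: 0.682 > 0.5418 → include.
Rate on top 3: 0.5993. small mussels: 0.454 < 0.5993 → exclude; stop.
Optimal diet: limpets, cockles, large mussels — 3 of 5 types.

3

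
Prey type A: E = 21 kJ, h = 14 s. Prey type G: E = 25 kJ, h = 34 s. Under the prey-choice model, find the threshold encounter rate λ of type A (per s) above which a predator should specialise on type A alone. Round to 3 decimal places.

0.069 per s

The zero-one rule: include type G iff E₂/h₂ > λE₁/(1+λh₁). Equality gives the switch point.
λE₁h₂ = E₂ + λE₂h₁ ⇒ λ = E₂/(E₁h₂ − E₂h₁) = 25/(714 − 350) = 0.06868 per s.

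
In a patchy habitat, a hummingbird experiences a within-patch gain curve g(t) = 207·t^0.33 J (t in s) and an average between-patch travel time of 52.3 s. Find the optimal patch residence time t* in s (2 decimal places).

Optimal t* satisfies g'(t*) = g(t*)/(T + t*).
g'(t) = 0.33·207·t^-0.67. Setting 0.33·207·t^-0.67 = 207·t^0.33/(52.3+t) gives 0.33(52.3+t) = t, so 0.67·t = 0.33×52.3.
t* = 0.33×52.3/0.67 = 25.76 s.

25.76 s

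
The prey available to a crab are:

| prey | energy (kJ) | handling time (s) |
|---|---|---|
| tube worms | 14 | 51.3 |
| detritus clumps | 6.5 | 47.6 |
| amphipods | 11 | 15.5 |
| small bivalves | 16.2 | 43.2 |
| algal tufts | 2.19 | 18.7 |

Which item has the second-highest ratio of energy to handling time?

In descending order of E/h:
amphipods: 11/15.5 = 0.71 kJ/s
small bivalves: 16.2/43.2 = 0.375 kJ/s
tube worms: 14/51.3 = 0.273 kJ/s
detritus clumps: 6.5/47.6 = 0.137 kJ/s
algal tufts: 2.19/18.7 = 0.117 kJ/s

small bivalves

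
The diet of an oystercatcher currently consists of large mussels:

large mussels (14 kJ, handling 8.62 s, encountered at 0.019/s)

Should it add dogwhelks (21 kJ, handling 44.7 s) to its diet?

Yes

Intake rate on the current diet: R = (0.019×14) / (1 + 0.019×8.62) = 0.266/1.164 = 0.2286 kJ/s.
Profitability of dogwhelks: 21/44.7 = 0.4698 kJ/s.
0.4698 > 0.2286, so adding dogwhelks raises the average — include it.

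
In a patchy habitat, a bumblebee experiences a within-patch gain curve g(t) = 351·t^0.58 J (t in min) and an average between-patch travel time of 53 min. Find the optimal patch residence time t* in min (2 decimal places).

73.19 min

Maximise g(t)/(T+t): set derivative to zero → g'(t)(T+t) = g(t).
g'(t) = 0.58·351·t^-0.42. Setting 0.58·351·t^-0.42 = 351·t^0.58/(53+t) gives 0.58(53+t) = t, so 0.42·t = 0.58×53.
t* = 0.58×53/0.42 = 73.19 min.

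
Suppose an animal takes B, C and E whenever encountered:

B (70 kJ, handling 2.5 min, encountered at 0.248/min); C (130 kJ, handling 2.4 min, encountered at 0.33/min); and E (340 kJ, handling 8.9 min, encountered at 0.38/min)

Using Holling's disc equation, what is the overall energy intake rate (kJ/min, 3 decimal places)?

32.699 kJ/min

Energy encountered per unit search time: 0.248×70 + 0.33×130 + 0.38×340 = 189.5 kJ/min.
Handling time per unit search time: 0.248×2.5 + 0.33×2.4 + 0.38×8.9 = 4.794.
Rate = 189.5/(1 + 4.794) = 32.7 kJ/min.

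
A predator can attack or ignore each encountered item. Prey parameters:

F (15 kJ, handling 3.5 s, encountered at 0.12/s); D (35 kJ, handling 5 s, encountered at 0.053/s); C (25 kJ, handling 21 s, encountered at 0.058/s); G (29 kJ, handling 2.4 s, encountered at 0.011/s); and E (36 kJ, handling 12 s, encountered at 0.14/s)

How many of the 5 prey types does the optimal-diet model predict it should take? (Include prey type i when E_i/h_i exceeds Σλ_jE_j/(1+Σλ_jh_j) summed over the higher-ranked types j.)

Rank by E/h (kJ/s): G 12.1, D 7, F 4.29, E 3, C 1.19. Include each in turn until the next type's E/h falls below the running intake rate.
Rate on top 1: 0.3108. D: 7 > 0.3108 → include.
Rate on top 2: 1.683. F: 4.29 > 1.683 → include.
Rate on top 3: 2.322. E: 3 > 2.322 → include.
Rate on top 4: 2.658. C: 1.19 < 2.658 → exclude; stop.
Optimal diet: G, D, F, E — 4 of 5 types.

4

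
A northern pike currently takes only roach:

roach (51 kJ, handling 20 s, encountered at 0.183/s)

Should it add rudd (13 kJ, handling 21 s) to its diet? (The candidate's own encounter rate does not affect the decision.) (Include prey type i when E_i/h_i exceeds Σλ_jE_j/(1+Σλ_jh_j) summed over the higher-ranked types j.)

Current rate: (0.183×51)/(1 + 0.183×20) = 2.003 kJ/s.
rudd: E/h = 13/21 = 0.619 kJ/s.
Since 0.619 < R, time spent handling rudd is better spent searching.

No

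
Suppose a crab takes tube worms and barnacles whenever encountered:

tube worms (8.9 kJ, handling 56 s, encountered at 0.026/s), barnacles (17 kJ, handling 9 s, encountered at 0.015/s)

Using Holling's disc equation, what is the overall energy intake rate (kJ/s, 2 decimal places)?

0.19 kJ/s

R = Σλ_iE_i / (1 + Σλ_ih_i)
Numerator: 0.026×8.9 + 0.015×17 = 0.4864
Denominator: 1 + 0.026×56 + 0.015×9 = 2.591
R = 0.4864/2.591 = 0.1877 kJ/s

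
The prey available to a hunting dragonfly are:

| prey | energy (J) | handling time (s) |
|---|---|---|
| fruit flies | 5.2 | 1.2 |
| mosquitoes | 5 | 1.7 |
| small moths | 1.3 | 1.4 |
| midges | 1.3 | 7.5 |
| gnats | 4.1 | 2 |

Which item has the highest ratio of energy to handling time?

In descending order of E/h:
fruit flies: 5.2/1.2 = 4.33 J/s
mosquitoes: 5/1.7 = 2.94 J/s
gnats: 4.1/2 = 2.05 J/s
small moths: 1.3/1.4 = 0.929 J/s
midges: 1.3/7.5 = 0.173 J/s

fruit flies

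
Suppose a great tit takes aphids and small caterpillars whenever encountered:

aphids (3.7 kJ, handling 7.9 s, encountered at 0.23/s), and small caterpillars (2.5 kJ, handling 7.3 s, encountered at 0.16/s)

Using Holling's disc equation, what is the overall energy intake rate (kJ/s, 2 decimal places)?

R = (0.23×3.7 + 0.16×2.5) / (1 + 0.23×7.9 + 0.16×7.3) = 1.251/3.985 = 0.3139 kJ/s.

0.31 kJ/s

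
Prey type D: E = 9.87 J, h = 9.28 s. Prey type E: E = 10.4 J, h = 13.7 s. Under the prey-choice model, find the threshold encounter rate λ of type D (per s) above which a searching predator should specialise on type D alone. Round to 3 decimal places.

0.269 per s

The zero-one rule: include type E iff E₂/h₂ > λE₁/(1+λh₁). Equality gives the switch point.
λE₁h₂ = E₂ + λE₂h₁ ⇒ λ = E₂/(E₁h₂ − E₂h₁) = 10.4/(135.2 − 96.51) = 0.2687 per s.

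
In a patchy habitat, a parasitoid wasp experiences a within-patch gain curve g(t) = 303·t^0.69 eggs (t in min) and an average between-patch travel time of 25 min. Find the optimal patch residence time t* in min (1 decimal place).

Maximise g(t)/(T+t): set derivative to zero → g'(t)(T+t) = g(t).
g'(t) = 0.69·303·t^-0.31. Setting 0.69·303·t^-0.31 = 303·t^0.69/(25+t) gives 0.69(25+t) = t, so 0.31·t = 0.69×25.
t* = 0.69×25/0.31 = 55.65 min.

55.6 min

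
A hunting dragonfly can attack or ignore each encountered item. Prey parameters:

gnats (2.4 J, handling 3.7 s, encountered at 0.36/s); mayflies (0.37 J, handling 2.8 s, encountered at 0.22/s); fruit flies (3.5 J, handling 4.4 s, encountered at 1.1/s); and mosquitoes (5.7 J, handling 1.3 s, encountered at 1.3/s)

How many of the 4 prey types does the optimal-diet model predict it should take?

1

Rank by E/h (J/s): mosquitoes 4.38, fruit flies 0.795, gnats 0.649, mayflies 0.132. Include each in turn until the next type's E/h falls below the running intake rate.
Rate on top 1: 2.755. fruit flies: 0.795 < 2.755 → exclude; stop.
Optimal diet: mosquitoes — 1 of 4 types.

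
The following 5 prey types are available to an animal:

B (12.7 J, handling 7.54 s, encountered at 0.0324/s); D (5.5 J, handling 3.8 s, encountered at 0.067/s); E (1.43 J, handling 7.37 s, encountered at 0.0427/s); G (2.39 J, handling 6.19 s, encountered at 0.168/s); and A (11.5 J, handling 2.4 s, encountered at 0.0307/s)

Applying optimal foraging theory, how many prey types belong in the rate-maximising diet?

Rank by E/h (J/s): A 4.79, B 1.68, D 1.45, G 0.386, E 0.194. Include each in turn until the next type's E/h falls below the running intake rate.
Rate on top 1: 0.3288. B: 1.68 > 0.3288 → include.
Rate on top 2: 0.5801. D: 1.45 > 0.5801 → include.
Rate on top 3: 0.7205. G: 0.386 < 0.7205 → exclude; stop.
Optimal diet: A, B, D — 3 of 5 types.

3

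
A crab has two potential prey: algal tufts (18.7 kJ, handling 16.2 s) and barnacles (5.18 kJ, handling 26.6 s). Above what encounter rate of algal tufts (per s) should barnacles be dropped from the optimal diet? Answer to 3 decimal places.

0.013 per s

Drop barnacles once their profitability E₂/h₂ falls below the rate achievable on algal tufts alone: E₂/h₂ = λE₁/(1 + λh₁).
Solve for λ: λE₁h₂ = E₂(1 + λh₁) → λ(E₁h₂ − E₂h₁) = E₂ → λ = E₂/(E₁h₂ − E₂h₁).
λ = 5.18/(18.7×26.6 − 5.18×16.2) = 5.18/413.5 = 0.01253 per s.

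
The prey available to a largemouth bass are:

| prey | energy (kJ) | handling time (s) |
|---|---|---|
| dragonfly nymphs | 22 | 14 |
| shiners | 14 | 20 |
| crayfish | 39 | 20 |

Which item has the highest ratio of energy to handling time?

crayfish

In descending order of E/h:
crayfish: 39/20 = 1.95 kJ/s
dragonfly nymphs: 22/14 = 1.57 kJ/s
shiners: 14/20 = 0.7 kJ/s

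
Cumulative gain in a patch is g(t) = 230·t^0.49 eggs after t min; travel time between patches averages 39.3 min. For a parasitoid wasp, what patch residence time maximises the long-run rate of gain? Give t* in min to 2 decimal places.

Optimal t* satisfies g'(t*) = g(t*)/(T + t*).
g'(t) = 0.49·230·t^-0.51. Setting 0.49·230·t^-0.51 = 230·t^0.49/(39.3+t) gives 0.49(39.3+t) = t, so 0.51·t = 0.49×39.3.
t* = 0.49×39.3/0.51 = 37.76 min.

37.76 min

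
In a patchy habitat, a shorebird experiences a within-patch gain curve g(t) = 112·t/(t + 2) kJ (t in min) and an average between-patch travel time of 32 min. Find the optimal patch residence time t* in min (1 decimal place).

8.0 min

By the marginal value theorem, leave when the instantaneous gain rate g'(t) equals the habitat-wide average g(t)/(T + t).
g'(t) = 112·2/(t + 2)². Setting 112·2/(t+2)² = 112t/[(t+2)(32+t)] gives 2(32+t) = t(t+2), so t² = 2×32 = 64.
t* = √64 = 8 min.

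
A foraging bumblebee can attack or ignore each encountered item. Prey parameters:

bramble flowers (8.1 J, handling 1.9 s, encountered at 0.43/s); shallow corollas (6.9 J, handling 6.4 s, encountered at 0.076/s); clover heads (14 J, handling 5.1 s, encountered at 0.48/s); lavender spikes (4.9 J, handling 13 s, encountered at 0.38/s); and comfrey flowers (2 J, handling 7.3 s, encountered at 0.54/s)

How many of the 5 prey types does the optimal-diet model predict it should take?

2

E/h in descending order: bramble flowers 4.26, clover heads 2.75, shallow corollas 1.08, lavender spikes 0.377, comfrey flowers 0.274 J/s. The optimal diet is the largest prefix of this list for which every included type satisfies E_i/h_i > R on the types above it.
Rate on top 1: 1.917. clover heads: 2.75 > 1.917 → include.
Rate on top 2: 2.392. shallow corollas: 1.08 < 2.392 → exclude; stop.
Optimal diet: bramble flowers, clover heads — 2 of 5 types.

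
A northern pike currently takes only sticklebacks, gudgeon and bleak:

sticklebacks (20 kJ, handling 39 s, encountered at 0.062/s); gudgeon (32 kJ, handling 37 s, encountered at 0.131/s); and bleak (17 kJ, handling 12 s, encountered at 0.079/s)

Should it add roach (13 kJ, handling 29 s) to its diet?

Current rate: (0.062×20 + 0.131×32 + 0.079×17)/(1 + 0.062×39 + 0.131×37 + 0.079×12) = 0.7354 kJ/s.
Profitability of roach: 13/29 = 0.4483 kJ/s.
0.4483 < 0.7354, so adding roach would lower the average — exclude it.

No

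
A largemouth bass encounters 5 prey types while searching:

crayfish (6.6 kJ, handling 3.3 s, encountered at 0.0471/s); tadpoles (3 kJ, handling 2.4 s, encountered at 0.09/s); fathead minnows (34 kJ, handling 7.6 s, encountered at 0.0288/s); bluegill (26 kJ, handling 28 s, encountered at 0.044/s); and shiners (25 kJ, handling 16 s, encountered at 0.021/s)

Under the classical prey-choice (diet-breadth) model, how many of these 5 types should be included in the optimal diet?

4

Rank by E/h (kJ/s): fathead minnows 4.47, crayfish 2, shiners 1.56, tadpoles 1.25, bluegill 0.929. Include each in turn until the next type's E/h falls below the running intake rate.
Rate on top 1: 0.8034. crayfish: 2 > 0.8034 → include.
Rate on top 2: 0.9387. shiners: 1.56 > 0.9387 → include.
Rate on top 3: 1.061. tadpoles: 1.25 > 1.061 → include.
Rate on top 4: 1.082. bluegill: 0.929 < 1.082 → exclude; stop.
Optimal diet: fathead minnows, crayfish, shiners, tadpoles — 4 of 5 types.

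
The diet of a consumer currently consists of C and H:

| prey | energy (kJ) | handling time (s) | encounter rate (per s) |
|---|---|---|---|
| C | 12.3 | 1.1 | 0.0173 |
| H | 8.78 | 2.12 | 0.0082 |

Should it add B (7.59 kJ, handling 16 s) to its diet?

Yes

On C and H alone, R = ΣλE/(1+Σλh) = 0.2848/1.036 = 0.2748 kJ/s.
B: E/h = 7.59/16 = 0.4744 kJ/s.
0.4744 > 0.2748, so adding B raises the average — include it.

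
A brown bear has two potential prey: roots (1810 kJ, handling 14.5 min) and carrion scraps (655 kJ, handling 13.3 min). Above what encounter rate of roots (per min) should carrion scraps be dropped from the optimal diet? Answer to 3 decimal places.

0.045 per min

At the threshold, the rate on roots alone equals the profitability of carrion scraps: λ·1810/(1 + λ·14.5) = 655/13.3 = 49.25.
Rearranging, λ(1810 − 49.25×14.5) = 49.25, so λ = 49.25/1096 = 0.04494 per min.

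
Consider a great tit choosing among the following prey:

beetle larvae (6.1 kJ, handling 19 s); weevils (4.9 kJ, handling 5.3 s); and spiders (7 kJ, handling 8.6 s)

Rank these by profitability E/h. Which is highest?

Profitability E/h (kJ/s): beetle larvae = 6.1/19 = 0.321, weevils = 4.9/5.3 = 0.925, spiders = 7/8.6 = 0.814.
Ranked: weevils > spiders > beetle larvae.

weevils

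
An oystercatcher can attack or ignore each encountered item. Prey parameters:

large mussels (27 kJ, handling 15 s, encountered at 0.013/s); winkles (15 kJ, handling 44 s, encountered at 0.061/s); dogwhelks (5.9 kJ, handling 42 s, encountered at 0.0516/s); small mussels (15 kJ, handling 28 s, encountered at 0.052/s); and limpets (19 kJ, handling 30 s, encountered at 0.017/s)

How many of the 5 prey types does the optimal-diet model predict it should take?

3

Profitabilities (E/h, kJ/s): large mussels 1.8, limpets 0.633, small mussels 0.536, winkles 0.341, dogwhelks 0.14. Add prey in this order while the next type's profitability exceeds the intake rate on those already taken.
Rate on top 1: 0.2937. limpets: 0.633 > 0.2937 → include.
Rate on top 2: 0.3953. small mussels: 0.536 > 0.3953 → include.
Rate on top 3: 0.46. winkles: 0.341 < 0.46 → exclude; stop.
Optimal diet: large mussels, limpets, small mussels — 3 of 5 types.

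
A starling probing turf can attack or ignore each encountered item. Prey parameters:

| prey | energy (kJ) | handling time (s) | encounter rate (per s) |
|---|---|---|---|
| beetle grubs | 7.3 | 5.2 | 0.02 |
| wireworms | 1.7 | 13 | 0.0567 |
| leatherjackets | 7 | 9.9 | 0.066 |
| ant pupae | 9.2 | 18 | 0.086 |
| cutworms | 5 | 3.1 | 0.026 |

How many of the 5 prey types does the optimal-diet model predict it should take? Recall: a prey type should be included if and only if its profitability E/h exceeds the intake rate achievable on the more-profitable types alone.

Profitabilities (E/h, kJ/s): cutworms 1.61, beetle grubs 1.4, leatherjackets 0.707, ant pupae 0.511, wireworms 0.131. Add prey in this order while the next type's profitability exceeds the intake rate on those already taken.
Rate on top 1: 0.1203. beetle grubs: 1.4 > 0.1203 → include.
Rate on top 2: 0.233. leatherjackets: 0.707 > 0.233 → include.
Rate on top 3: 0.4015. ant pupae: 0.511 > 0.4015 → include.
Rate on top 4: 0.4516. wireworms: 0.131 < 0.4516 → exclude; stop.
Optimal diet: cutworms, beetle grubs, leatherjackets, ant pupae — 4 of 5 types.

4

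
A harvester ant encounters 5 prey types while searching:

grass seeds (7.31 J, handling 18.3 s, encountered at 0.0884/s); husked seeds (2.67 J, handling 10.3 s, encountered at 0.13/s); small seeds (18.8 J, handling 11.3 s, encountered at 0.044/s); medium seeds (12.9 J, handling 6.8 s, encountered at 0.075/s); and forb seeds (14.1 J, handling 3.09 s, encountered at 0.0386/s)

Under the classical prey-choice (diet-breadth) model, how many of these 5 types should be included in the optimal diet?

3

Rank by E/h (J/s): forb seeds 4.56, medium seeds 1.9, small seeds 1.66, grass seeds 0.399, husked seeds 0.259. Include each in turn until the next type's E/h falls below the running intake rate.
Rate on top 1: 0.4863. medium seeds: 1.9 > 0.4863 → include.
Rate on top 2: 0.9279. small seeds: 1.66 > 0.9279 → include.
Rate on top 3: 1.1. grass seeds: 0.399 < 1.1 → exclude; stop.
Optimal diet: forb seeds, medium seeds, small seeds — 3 of 5 types.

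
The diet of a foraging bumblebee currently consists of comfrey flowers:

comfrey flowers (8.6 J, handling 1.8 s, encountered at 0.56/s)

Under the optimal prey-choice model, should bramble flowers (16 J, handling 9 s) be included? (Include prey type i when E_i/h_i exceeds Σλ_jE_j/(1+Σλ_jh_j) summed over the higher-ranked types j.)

On comfrey flowers alone, R = ΣλE/(1+Σλh) = 4.816/2.008 = 2.398 J/s.
Profitability of bramble flowers: 16/9 = 1.778 J/s.
Since 1.778 < R, time spent handling bramble flowers is better spent searching.

No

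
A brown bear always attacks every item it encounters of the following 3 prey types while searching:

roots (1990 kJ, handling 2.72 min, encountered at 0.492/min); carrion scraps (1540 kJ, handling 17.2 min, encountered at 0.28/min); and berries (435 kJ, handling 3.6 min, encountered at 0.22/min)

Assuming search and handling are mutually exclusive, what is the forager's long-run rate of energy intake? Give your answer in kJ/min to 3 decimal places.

R = (0.492×1990 + 0.28×1540 + 0.22×435) / (1 + 0.492×2.72 + 0.28×17.2 + 0.22×3.6) = 1506/7.946 = 189.5 kJ/min.

189.521 kJ/min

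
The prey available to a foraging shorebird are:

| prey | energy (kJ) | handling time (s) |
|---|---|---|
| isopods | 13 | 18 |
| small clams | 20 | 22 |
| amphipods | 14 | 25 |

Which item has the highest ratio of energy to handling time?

In descending order of E/h:
small clams: 20/22 = 0.909 kJ/s
isopods: 13/18 = 0.722 kJ/s
amphipods: 14/25 = 0.56 kJ/s

small clams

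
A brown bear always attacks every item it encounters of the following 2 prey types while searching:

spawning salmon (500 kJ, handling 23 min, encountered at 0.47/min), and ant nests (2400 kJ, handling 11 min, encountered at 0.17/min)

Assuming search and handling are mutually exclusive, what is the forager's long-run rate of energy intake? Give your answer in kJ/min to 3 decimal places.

R = (0.47×500 + 0.17×2400) / (1 + 0.47×23 + 0.17×11) = 643/13.68 = 47 kJ/min.

47.003 kJ/min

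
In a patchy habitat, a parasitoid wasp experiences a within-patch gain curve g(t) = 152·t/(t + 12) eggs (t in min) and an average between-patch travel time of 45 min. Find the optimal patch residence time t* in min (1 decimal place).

23.2 min

Maximise g(t)/(T+t): set derivative to zero → g'(t)(T+t) = g(t).
g'(t) = 152·12/(t + 12)². Setting 152·12/(t+12)² = 152t/[(t+12)(45+t)] gives 12(45+t) = t(t+12), so t² = 12×45 = 540.
t* = √540 = 23.24 min.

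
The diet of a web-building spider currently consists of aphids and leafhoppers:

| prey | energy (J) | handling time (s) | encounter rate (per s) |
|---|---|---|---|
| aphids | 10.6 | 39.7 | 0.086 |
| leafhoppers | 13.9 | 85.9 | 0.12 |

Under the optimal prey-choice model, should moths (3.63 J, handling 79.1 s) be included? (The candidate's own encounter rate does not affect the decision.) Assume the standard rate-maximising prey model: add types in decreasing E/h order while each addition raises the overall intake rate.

On aphids and leafhoppers alone, R = ΣλE/(1+Σλh) = 2.58/14.72 = 0.1752 J/s.
moths: E/h = 3.63/79.1 = 0.04589 J/s.
0.04589 < 0.1752, so adding moths would lower the average — exclude it.

No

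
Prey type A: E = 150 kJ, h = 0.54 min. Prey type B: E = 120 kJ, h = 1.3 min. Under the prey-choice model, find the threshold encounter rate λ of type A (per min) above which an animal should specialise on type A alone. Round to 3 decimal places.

0.922 per min

At the threshold, the rate on type A alone equals the profitability of type B: λ·150/(1 + λ·0.54) = 120/1.3 = 92.31.
Rearranging, λ(150 − 92.31×0.54) = 92.31, so λ = 92.31/100.2 = 0.9217 per min.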